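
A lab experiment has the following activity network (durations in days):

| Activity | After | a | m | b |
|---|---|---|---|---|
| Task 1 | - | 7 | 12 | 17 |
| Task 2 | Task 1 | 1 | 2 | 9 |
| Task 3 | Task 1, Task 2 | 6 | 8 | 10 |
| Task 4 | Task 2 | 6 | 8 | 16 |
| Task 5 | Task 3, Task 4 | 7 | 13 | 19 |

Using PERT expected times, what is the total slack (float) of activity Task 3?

te_Task 1 = (7 + 4·12 + 17)/6 = 72/6 = 12
te_Task 2 = (1 + 4·2 + 9)/6 = 18/6 = 3
te_Task 3 = (6 + 4·8 + 10)/6 = 48/6 = 8
te_Task 4 = (6 + 4·8 + 16)/6 = 54/6 = 9
te_Task 5 = (7 + 4·13 + 19)/6 = 78/6 = 13

Forward pass:
ES_Task 1 = 0; EF_Task 1 = 12
ES_Task 2 = 12; EF_Task 2 = 12+3 = 15
ES_Task 3 = max(EF_Task 1=12, EF_Task 2=15) = 15; EF_Task 3 = 15+8 = 23
ES_Task 4 = 15; EF_Task 4 = 15+9 = 24
ES_Task 5 = max(EF_Task 3=23, EF_Task 4=24) = 24; EF_Task 5 = 24+13 = 37
Expected project duration μ = 37 days. Critical path: Task 1 → Task 2 → Task 4 → Task 5.

Backward pass:
LF_Task 5 = 37; LS_Task 5 = 37−13 = 24
LF_Task 4 = LS_Task 5 = 24; LS_Task 4 = 24−9 = 15
LF_Task 3 = LS_Task 5 = 24; LS_Task 3 = 24−8 = 16
LF_Task 2 = min(LS_Task 3=16, LS_Task 4=15) = 15; LS_Task 2 = 15−3 = 12
LF_Task 1 = min(LS_Task 2=12, LS_Task 3=16) = 12; LS_Task 1 = 12−12 = 0
Slack_Task 3 = LS_Task 3 − ES_Task 3 = 16 − 15 = 1

1 days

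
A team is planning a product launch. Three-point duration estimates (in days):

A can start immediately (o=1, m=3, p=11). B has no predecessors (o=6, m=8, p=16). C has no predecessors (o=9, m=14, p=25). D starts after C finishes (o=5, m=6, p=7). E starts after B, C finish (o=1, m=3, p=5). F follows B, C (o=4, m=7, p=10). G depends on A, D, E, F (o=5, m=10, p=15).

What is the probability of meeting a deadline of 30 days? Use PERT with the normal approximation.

te_A = (1 + 4·3 + 11)/6 = 24/6 = 4; σ²_A = ((11−1)/6)² = 2.778
te_B = (6 + 4·8 + 16)/6 = 54/6 = 9; σ²_B = ((16−6)/6)² = 2.778
te_C = (9 + 4·14 + 25)/6 = 90/6 = 15; σ²_C = ((25−9)/6)² = 7.111
te_D = (5 + 4·6 + 7)/6 = 36/6 = 6; σ²_D = ((7−5)/6)² = 0.111
te_E = (1 + 4·3 + 5)/6 = 18/6 = 3; σ²_E = ((5−1)/6)² = 0.444
te_F = (4 + 4·7 + 10)/6 = 42/6 = 7; σ²_F = ((10−4)/6)² = 1.000
te_G = (5 + 4·10 + 15)/6 = 60/6 = 10; σ²_G = ((15−5)/6)² = 2.778

Forward pass:
ES_A = 0; EF_A = 4
ES_B = 0; EF_B = 9
ES_C = 0; EF_C = 15
ES_D = 15; EF_D = 15+6 = 21
ES_E = max(EF_B=9, EF_C=15) = 15; EF_E = 15+3 = 18
ES_F = max(EF_B=9, EF_C=15) = 15; EF_F = 15+7 = 22
ES_G = max(EF_A=4, EF_D=21, EF_E=18, EF_F=22) = 22; EF_G = 22+10 = 32
Expected project duration μ = 32 days. Critical path: C → F → G.

Variance along critical path = 7.111 + 1.000 + 2.778 = 10.889; σ = √10.889 = 3.300 days.
Z = (30 − 32) / 3.300 = -0.606
P(T ≤ 30) = Φ(-0.606) ≈ 0.272

0.272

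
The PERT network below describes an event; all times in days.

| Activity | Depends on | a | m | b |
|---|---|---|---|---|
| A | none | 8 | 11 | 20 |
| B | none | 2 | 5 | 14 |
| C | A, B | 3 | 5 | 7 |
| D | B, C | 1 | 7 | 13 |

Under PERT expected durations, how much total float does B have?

6 days

te_A = (8 + 4·11 + 20)/6 = 72/6 = 12
te_B = (2 + 4·5 + 14)/6 = 36/6 = 6
te_C = (3 + 4·5 + 7)/6 = 30/6 = 5
te_D = (1 + 4·7 + 13)/6 = 42/6 = 7

Forward pass:
ES_A = 0; EF_A = 12
ES_B = 0; EF_B = 6
ES_C = max(EF_A=12, EF_B=6) = 12; EF_C = 12+5 = 17
ES_D = max(EF_B=6, EF_C=17) = 17; EF_D = 17+7 = 24
Expected project duration μ = 24 days. Critical path: A → C → D.

Backward pass:
LF_D = 24; LS_D = 24−7 = 17
LF_C = LS_D = 17; LS_C = 17−5 = 12
LF_B = min(LS_C=12, LS_D=17) = 12; LS_B = 12−6 = 6
LF_A = LS_C = 12; LS_A = 12−12 = 0
Slack_B = LS_B − ES_B = 6 − 0 = 6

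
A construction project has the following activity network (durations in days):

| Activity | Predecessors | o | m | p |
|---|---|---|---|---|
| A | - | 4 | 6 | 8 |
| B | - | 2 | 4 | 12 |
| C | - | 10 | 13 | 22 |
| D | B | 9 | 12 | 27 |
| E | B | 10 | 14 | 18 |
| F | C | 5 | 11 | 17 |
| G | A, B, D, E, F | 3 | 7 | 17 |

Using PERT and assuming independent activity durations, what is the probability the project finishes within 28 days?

0.086

te_A = (4 + 4·6 + 8)/6 = 36/6 = 6; σ²_A = ((8−4)/6)² = 0.444
te_B = (2 + 4·4 + 12)/6 = 30/6 = 5; σ²_B = ((12−2)/6)² = 2.778
te_C = (10 + 4·13 + 22)/6 = 84/6 = 14; σ²_C = ((22−10)/6)² = 4.000
te_D = (9 + 4·12 + 27)/6 = 84/6 = 14; σ²_D = ((27−9)/6)² = 9.000
te_E = (10 + 4·14 + 18)/6 = 84/6 = 14; σ²_E = ((18−10)/6)² = 1.778
te_F = (5 + 4·11 + 17)/6 = 66/6 = 11; σ²_F = ((17−5)/6)² = 4.000
te_G = (3 + 4·7 + 17)/6 = 48/6 = 8; σ²_G = ((17−3)/6)² = 5.444

Forward pass:
ES_A = 0; EF_A = 6
ES_B = 0; EF_B = 5
ES_C = 0; EF_C = 14
ES_D = 5; EF_D = 5+14 = 19
ES_E = 5; EF_E = 5+14 = 19
ES_F = 14; EF_F = 14+11 = 25
ES_G = max(EF_A=6, EF_B=5, EF_D=19, EF_E=19, EF_F=25) = 25; EF_G = 25+8 = 33
Expected project duration μ = 33 days. Critical path: C → F → G.

Variance along critical path = 4.000 + 4.000 + 5.444 = 13.444; σ = √13.444 = 3.667 days.
Z = (28 − 33) / 3.667 = -1.364
P(T ≤ 28) = Φ(-1.364) ≈ 0.086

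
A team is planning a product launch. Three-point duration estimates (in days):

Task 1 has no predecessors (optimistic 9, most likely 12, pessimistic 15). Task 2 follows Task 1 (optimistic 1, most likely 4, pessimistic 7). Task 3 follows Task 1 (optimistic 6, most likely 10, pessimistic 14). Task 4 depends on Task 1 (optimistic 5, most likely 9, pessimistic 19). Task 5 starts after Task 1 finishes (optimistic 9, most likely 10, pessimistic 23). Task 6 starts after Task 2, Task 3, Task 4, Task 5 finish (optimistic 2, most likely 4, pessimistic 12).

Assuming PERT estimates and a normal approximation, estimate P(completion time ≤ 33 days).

0.906

te_Task 1 = (9 + 4·12 + 15)/6 = 72/6 = 12; σ²_Task 1 = ((15−9)/6)² = 1.000
te_Task 2 = (1 + 4·4 + 7)/6 = 24/6 = 4; σ²_Task 2 = ((7−1)/6)² = 1.000
te_Task 3 = (6 + 4·10 + 14)/6 = 60/6 = 10; σ²_Task 3 = ((14−6)/6)² = 1.778
te_Task 4 = (5 + 4·9 + 19)/6 = 60/6 = 10; σ²_Task 4 = ((19−5)/6)² = 5.444
te_Task 5 = (9 + 4·10 + 23)/6 = 72/6 = 12; σ²_Task 5 = ((23−9)/6)² = 5.444
te_Task 6 = (2 + 4·4 + 12)/6 = 30/6 = 5; σ²_Task 6 = ((12−2)/6)² = 2.778

Forward pass:
ES_Task 1 = 0; EF_Task 1 = 12
ES_Task 2 = 12; EF_Task 2 = 12+4 = 16
ES_Task 3 = 12; EF_Task 3 = 12+10 = 22
ES_Task 4 = 12; EF_Task 4 = 12+10 = 22
ES_Task 5 = 12; EF_Task 5 = 12+12 = 24
ES_Task 6 = max(EF_Task 2=16, EF_Task 3=22, EF_Task 4=22, EF_Task 5=24) = 24; EF_Task 6 = 24+5 = 29
Expected project duration μ = 29 days. Critical path: Task 1 → Task 5 → Task 6.

Variance along critical path = 1.000 + 5.444 + 2.778 = 9.222; σ = √9.222 = 3.037 days.
Z = (33 − 29) / 3.037 = 1.317
P(T ≤ 33) = Φ(1.317) ≈ 0.906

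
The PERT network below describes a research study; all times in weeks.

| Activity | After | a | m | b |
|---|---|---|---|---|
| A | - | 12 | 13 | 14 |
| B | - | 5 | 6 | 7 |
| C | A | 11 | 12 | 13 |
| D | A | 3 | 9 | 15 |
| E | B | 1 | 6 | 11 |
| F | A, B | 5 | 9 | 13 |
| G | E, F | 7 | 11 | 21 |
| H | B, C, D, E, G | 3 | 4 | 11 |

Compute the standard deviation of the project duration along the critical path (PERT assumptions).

te_A = (12 + 4·13 + 14)/6 = 78/6 = 13; σ²_A = ((14−12)/6)² = 0.111
te_B = (5 + 4·6 + 7)/6 = 36/6 = 6; σ²_B = ((7−5)/6)² = 0.111
te_C = (11 + 4·12 + 13)/6 = 72/6 = 12; σ²_C = ((13−11)/6)² = 0.111
te_D = (3 + 4·9 + 15)/6 = 54/6 = 9; σ²_D = ((15−3)/6)² = 4.000
te_E = (1 + 4·6 + 11)/6 = 36/6 = 6; σ²_E = ((11−1)/6)² = 2.778
te_F = (5 + 4·9 + 13)/6 = 54/6 = 9; σ²_F = ((13−5)/6)² = 1.778
te_G = (7 + 4·11 + 21)/6 = 72/6 = 12; σ²_G = ((21−7)/6)² = 5.444
te_H = (3 + 4·4 + 11)/6 = 30/6 = 5; σ²_H = ((11−3)/6)² = 1.778

Forward pass:
ES_A = 0; EF_A = 13
ES_B = 0; EF_B = 6
ES_C = 13; EF_C = 13+12 = 25
ES_D = 13; EF_D = 13+9 = 22
ES_E = 6; EF_E = 6+6 = 12
ES_F = max(EF_A=13, EF_B=6) = 13; EF_F = 13+9 = 22
ES_G = max(EF_E=12, EF_F=22) = 22; EF_G = 22+12 = 34
ES_H = max(EF_B=6, EF_C=25, EF_D=22, EF_E=12, EF_G=34) = 34; EF_H = 34+5 = 39
Expected project duration μ = 39 weeks. Critical path: A → F → G → H.

Variance along critical path = 0.111 + 1.778 + 5.444 + 1.778 = 9.111
σ = √9.111 = 3.018 weeks

3.02 weeks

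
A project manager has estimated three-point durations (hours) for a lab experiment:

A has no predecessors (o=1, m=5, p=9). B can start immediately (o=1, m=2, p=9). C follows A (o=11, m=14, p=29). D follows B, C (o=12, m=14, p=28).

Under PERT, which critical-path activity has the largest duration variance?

C

te_A = (1 + 4·5 + 9)/6 = 30/6 = 5; σ²_A = ((9−1)/6)² = 1.778
te_B = (1 + 4·2 + 9)/6 = 18/6 = 3; σ²_B = ((9−1)/6)² = 1.778
te_C = (11 + 4·14 + 29)/6 = 96/6 = 16; σ²_C = ((29−11)/6)² = 9.000
te_D = (12 + 4·14 + 28)/6 = 96/6 = 16; σ²_D = ((28−12)/6)² = 7.111

Forward pass:
ES_A = 0; EF_A = 5
ES_B = 0; EF_B = 3
ES_C = 5; EF_C = 5+16 = 21
ES_D = max(EF_B=3, EF_C=21) = 21; EF_D = 21+16 = 37
Expected project duration μ = 37 hours. Critical path: A → C → D.

Variances on critical path: σ²_A=1.778, σ²_C=9.000, σ²_D=7.111.
Largest is σ²_C = 9.000.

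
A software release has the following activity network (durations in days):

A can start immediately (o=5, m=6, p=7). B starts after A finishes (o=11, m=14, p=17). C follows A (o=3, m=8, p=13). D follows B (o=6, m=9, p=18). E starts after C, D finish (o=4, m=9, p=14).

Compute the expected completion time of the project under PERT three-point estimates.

39 days

te_A = (5 + 4·6 + 7)/6 = 36/6 = 6
te_B = (11 + 4·14 + 17)/6 = 84/6 = 14
te_C = (3 + 4·8 + 13)/6 = 48/6 = 8
te_D = (6 + 4·9 + 18)/6 = 60/6 = 10
te_E = (4 + 4·9 + 14)/6 = 54/6 = 9

Forward pass:
ES_A = 0; EF_A = 6
ES_B = 6; EF_B = 6+14 = 20
ES_C = 6; EF_C = 6+8 = 14
ES_D = 20; EF_D = 20+10 = 30
ES_E = max(EF_C=14, EF_D=30) = 30; EF_E = 30+9 = 39
Expected project duration μ = 39 days. Critical path: A → B → D → E.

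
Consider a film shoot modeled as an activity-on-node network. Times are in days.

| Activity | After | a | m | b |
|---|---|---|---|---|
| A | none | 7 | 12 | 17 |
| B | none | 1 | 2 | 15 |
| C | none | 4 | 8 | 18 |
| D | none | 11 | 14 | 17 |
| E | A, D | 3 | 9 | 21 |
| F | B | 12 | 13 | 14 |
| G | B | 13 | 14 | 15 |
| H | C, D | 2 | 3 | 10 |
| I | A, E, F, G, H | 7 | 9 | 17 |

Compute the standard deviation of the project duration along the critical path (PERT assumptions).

3.57 days

te_A = (7 + 4·12 + 17)/6 = 72/6 = 12; σ²_A = ((17−7)/6)² = 2.778
te_B = (1 + 4·2 + 15)/6 = 24/6 = 4; σ²_B = ((15−1)/6)² = 5.444
te_C = (4 + 4·8 + 18)/6 = 54/6 = 9; σ²_C = ((18−4)/6)² = 5.444
te_D = (11 + 4·14 + 17)/6 = 84/6 = 14; σ²_D = ((17−11)/6)² = 1.000
te_E = (3 + 4·9 + 21)/6 = 60/6 = 10; σ²_E = ((21−3)/6)² = 9.000
te_F = (12 + 4·13 + 14)/6 = 78/6 = 13; σ²_F = ((14−12)/6)² = 0.111
te_G = (13 + 4·14 + 15)/6 = 84/6 = 14; σ²_G = ((15−13)/6)² = 0.111
te_H = (2 + 4·3 + 10)/6 = 24/6 = 4; σ²_H = ((10−2)/6)² = 1.778
te_I = (7 + 4·9 + 17)/6 = 60/6 = 10; σ²_I = ((17−7)/6)² = 2.778

Forward pass:
ES_A = 0; EF_A = 12
ES_B = 0; EF_B = 4
ES_C = 0; EF_C = 9
ES_D = 0; EF_D = 14
ES_E = max(EF_A=12, EF_D=14) = 14; EF_E = 14+10 = 24
ES_F = 4; EF_F = 4+13 = 17
ES_G = 4; EF_G = 4+14 = 18
ES_H = max(EF_C=9, EF_D=14) = 14; EF_H = 14+4 = 18
ES_I = max(EF_A=12, EF_E=24, EF_F=17, EF_G=18, EF_H=18) = 24; EF_I = 24+10 = 34
Expected project duration μ = 34 days. Critical path: D → E → I.

Variance along critical path = 1.000 + 9.000 + 2.778 = 12.778
σ = √12.778 = 3.575 days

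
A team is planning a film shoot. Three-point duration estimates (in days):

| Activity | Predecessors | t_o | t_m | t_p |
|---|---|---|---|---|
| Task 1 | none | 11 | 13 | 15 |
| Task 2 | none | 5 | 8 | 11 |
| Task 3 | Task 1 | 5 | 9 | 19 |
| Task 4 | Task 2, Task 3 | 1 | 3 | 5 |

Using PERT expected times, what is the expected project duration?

26 days

te_Task 1 = (11 + 4·13 + 15)/6 = 78/6 = 13
te_Task 2 = (5 + 4·8 + 11)/6 = 48/6 = 8
te_Task 3 = (5 + 4·9 + 19)/6 = 60/6 = 10
te_Task 4 = (1 + 4·3 + 5)/6 = 18/6 = 3

Forward pass:
ES_Task 1 = 0; EF_Task 1 = 13
ES_Task 2 = 0; EF_Task 2 = 8
ES_Task 3 = 13; EF_Task 3 = 13+10 = 23
ES_Task 4 = max(EF_Task 2=8, EF_Task 3=23) = 23; EF_Task 4 = 23+3 = 26
Expected project duration μ = 26 days. Critical path: Task 1 → Task 3 → Task 4.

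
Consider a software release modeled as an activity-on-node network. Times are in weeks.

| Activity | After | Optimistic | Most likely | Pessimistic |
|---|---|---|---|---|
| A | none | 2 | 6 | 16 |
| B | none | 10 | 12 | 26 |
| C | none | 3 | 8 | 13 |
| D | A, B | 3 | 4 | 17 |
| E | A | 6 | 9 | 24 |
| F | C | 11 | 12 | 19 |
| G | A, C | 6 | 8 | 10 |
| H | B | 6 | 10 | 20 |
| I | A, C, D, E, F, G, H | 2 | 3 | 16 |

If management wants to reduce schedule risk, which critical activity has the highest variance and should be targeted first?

te_A = (2 + 4·6 + 16)/6 = 42/6 = 7; σ²_A = ((16−2)/6)² = 5.444
te_B = (10 + 4·12 + 26)/6 = 84/6 = 14; σ²_B = ((26−10)/6)² = 7.111
te_C = (3 + 4·8 + 13)/6 = 48/6 = 8; σ²_C = ((13−3)/6)² = 2.778
te_D = (3 + 4·4 + 17)/6 = 36/6 = 6; σ²_D = ((17−3)/6)² = 5.444
te_E = (6 + 4·9 + 24)/6 = 66/6 = 11; σ²_E = ((24−6)/6)² = 9.000
te_F = (11 + 4·12 + 19)/6 = 78/6 = 13; σ²_F = ((19−11)/6)² = 1.778
te_G = (6 + 4·8 + 10)/6 = 48/6 = 8; σ²_G = ((10−6)/6)² = 0.444
te_H = (6 + 4·10 + 20)/6 = 66/6 = 11; σ²_H = ((20−6)/6)² = 5.444
te_I = (2 + 4·3 + 16)/6 = 30/6 = 5; σ²_I = ((16−2)/6)² = 5.444

Forward pass:
ES_A = 0; EF_A = 7
ES_B = 0; EF_B = 14
ES_C = 0; EF_C = 8
ES_D = max(EF_A=7, EF_B=14) = 14; EF_D = 14+6 = 20
ES_E = 7; EF_E = 7+11 = 18
ES_F = 8; EF_F = 8+13 = 21
ES_G = max(EF_A=7, EF_C=8) = 8; EF_G = 8+8 = 16
ES_H = 14; EF_H = 14+11 = 25
ES_I = max(EF_A=7, EF_C=8, EF_D=20, EF_E=18, EF_F=21, EF_G=16, EF_H=25) = 25; EF_I = 25+5 = 30
Expected project duration μ = 30 weeks. Critical path: B → H → I.

Variances on critical path: σ²_B=7.111, σ²_H=5.444, σ²_I=5.444.
Largest is σ²_B = 7.111.

B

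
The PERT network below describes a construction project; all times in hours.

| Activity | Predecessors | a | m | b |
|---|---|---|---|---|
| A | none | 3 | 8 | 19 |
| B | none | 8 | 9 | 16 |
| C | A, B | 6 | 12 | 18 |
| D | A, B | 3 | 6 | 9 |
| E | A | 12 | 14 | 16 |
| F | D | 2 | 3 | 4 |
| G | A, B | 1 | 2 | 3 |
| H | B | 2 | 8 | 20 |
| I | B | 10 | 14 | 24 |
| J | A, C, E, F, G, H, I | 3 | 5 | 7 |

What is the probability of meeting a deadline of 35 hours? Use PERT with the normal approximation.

te_A = (3 + 4·8 + 19)/6 = 54/6 = 9; σ²_A = ((19−3)/6)² = 7.111
te_B = (8 + 4·9 + 16)/6 = 60/6 = 10; σ²_B = ((16−8)/6)² = 1.778
te_C = (6 + 4·12 + 18)/6 = 72/6 = 12; σ²_C = ((18−6)/6)² = 4.000
te_D = (3 + 4·6 + 9)/6 = 36/6 = 6; σ²_D = ((9−3)/6)² = 1.000
te_E = (12 + 4·14 + 16)/6 = 84/6 = 14; σ²_E = ((16−12)/6)² = 0.444
te_F = (2 + 4·3 + 4)/6 = 18/6 = 3; σ²_F = ((4−2)/6)² = 0.111
te_G = (1 + 4·2 + 3)/6 = 12/6 = 2; σ²_G = ((3−1)/6)² = 0.111
te_H = (2 + 4·8 + 20)/6 = 54/6 = 9; σ²_H = ((20−2)/6)² = 9.000
te_I = (10 + 4·14 + 24)/6 = 90/6 = 15; σ²_I = ((24−10)/6)² = 5.444
te_J = (3 + 4·5 + 7)/6 = 30/6 = 5; σ²_J = ((7−3)/6)² = 0.444

Forward pass:
ES_A = 0; EF_A = 9
ES_B = 0; EF_B = 10
ES_C = max(EF_A=9, EF_B=10) = 10; EF_C = 10+12 = 22
ES_D = max(EF_A=9, EF_B=10) = 10; EF_D = 10+6 = 16
ES_E = 9; EF_E = 9+14 = 23
ES_F = 16; EF_F = 16+3 = 19
ES_G = max(EF_A=9, EF_B=10) = 10; EF_G = 10+2 = 12
ES_H = 10; EF_H = 10+9 = 19
ES_I = 10; EF_I = 10+15 = 25
ES_J = max(EF_A=9, EF_C=22, EF_E=23, EF_F=19, EF_G=12, EF_H=19, EF_I=25) = 25; EF_J = 25+5 = 30
Expected project duration μ = 30 hours. Critical path: B → I → J.

Variance along critical path = 1.778 + 5.444 + 0.444 = 7.667; σ = √7.667 = 2.769 hours.
Z = (35 − 30) / 2.769 = 1.806
P(T ≤ 35) = Φ(1.806) ≈ 0.965

0.965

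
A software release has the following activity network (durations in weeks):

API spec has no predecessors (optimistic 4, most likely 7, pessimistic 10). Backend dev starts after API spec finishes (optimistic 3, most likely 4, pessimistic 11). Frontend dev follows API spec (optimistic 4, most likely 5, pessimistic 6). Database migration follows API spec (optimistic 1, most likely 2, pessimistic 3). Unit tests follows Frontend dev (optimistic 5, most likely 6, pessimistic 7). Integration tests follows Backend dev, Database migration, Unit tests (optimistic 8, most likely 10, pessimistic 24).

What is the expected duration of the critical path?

30 weeks

te_API spec = (4 + 4·7 + 10)/6 = 42/6 = 7
te_Backend dev = (3 + 4·4 + 11)/6 = 30/6 = 5
te_Frontend dev = (4 + 4·5 + 6)/6 = 30/6 = 5
te_Database migration = (1 + 4·2 + 3)/6 = 12/6 = 2
te_Unit tests = (5 + 4·6 + 7)/6 = 36/6 = 6
te_Integration tests = (8 + 4·10 + 24)/6 = 72/6 = 12

Forward pass:
ES_API spec = 0; EF_API spec = 7
ES_Backend dev = 7; EF_Backend dev = 7+5 = 12
ES_Frontend dev = 7; EF_Frontend dev = 7+5 = 12
ES_Database migration = 7; EF_Database migration = 7+2 = 9
ES_Unit tests = 12; EF_Unit tests = 12+6 = 18
ES_Integration tests = max(EF_Backend dev=12, EF_Database migration=9, EF_Unit tests=18) = 18; EF_Integration tests = 18+12 = 30
Expected project duration μ = 30 weeks. Critical path: API spec → Frontend dev → Unit tests → Integration tests.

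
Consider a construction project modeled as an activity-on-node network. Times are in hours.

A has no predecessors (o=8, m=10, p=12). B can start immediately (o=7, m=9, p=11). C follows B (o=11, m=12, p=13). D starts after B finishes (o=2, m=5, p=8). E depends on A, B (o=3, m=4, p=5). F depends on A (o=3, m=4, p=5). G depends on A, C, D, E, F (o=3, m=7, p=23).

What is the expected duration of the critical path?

30 hours

te_A = (8 + 4·10 + 12)/6 = 60/6 = 10
te_B = (7 + 4·9 + 11)/6 = 54/6 = 9
te_C = (11 + 4·12 + 13)/6 = 72/6 = 12
te_D = (2 + 4·5 + 8)/6 = 30/6 = 5
te_E = (3 + 4·4 + 5)/6 = 24/6 = 4
te_F = (3 + 4·4 + 5)/6 = 24/6 = 4
te_G = (3 + 4·7 + 23)/6 = 54/6 = 9

Forward pass:
ES_A = 0; EF_A = 10
ES_B = 0; EF_B = 9
ES_C = 9; EF_C = 9+12 = 21
ES_D = 9; EF_D = 9+5 = 14
ES_E = max(EF_A=10, EF_B=9) = 10; EF_E = 10+4 = 14
ES_F = 10; EF_F = 10+4 = 14
ES_G = max(EF_A=10, EF_C=21, EF_D=14, EF_E=14, EF_F=14) = 21; EF_G = 21+9 = 30
Expected project duration μ = 30 hours. Critical path: B → C → G.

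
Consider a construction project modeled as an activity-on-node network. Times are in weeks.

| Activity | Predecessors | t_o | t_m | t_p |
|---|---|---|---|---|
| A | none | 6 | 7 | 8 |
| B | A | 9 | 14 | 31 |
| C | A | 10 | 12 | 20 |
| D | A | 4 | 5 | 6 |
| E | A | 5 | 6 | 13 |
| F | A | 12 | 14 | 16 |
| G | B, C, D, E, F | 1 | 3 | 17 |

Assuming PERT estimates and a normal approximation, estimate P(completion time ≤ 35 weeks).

0.938

te_A = (6 + 4·7 + 8)/6 = 42/6 = 7; σ²_A = ((8−6)/6)² = 0.111
te_B = (9 + 4·14 + 31)/6 = 96/6 = 16; σ²_B = ((31−9)/6)² = 13.444
te_C = (10 + 4·12 + 20)/6 = 78/6 = 13; σ²_C = ((20−10)/6)² = 2.778
te_D = (4 + 4·5 + 6)/6 = 30/6 = 5; σ²_D = ((6−4)/6)² = 0.111
te_E = (5 + 4·6 + 13)/6 = 42/6 = 7; σ²_E = ((13−5)/6)² = 1.778
te_F = (12 + 4·14 + 16)/6 = 84/6 = 14; σ²_F = ((16−12)/6)² = 0.444
te_G = (1 + 4·3 + 17)/6 = 30/6 = 5; σ²_G = ((17−1)/6)² = 7.111

Forward pass:
ES_A = 0; EF_A = 7
ES_B = 7; EF_B = 7+16 = 23
ES_C = 7; EF_C = 7+13 = 20
ES_D = 7; EF_D = 7+5 = 12
ES_E = 7; EF_E = 7+7 = 14
ES_F = 7; EF_F = 7+14 = 21
ES_G = max(EF_B=23, EF_C=20, EF_D=12, EF_E=14, EF_F=21) = 23; EF_G = 23+5 = 28
Expected project duration μ = 28 weeks. Critical path: A → B → G.

Variance along critical path = 0.111 + 13.444 + 7.111 = 20.667; σ = √20.667 = 4.546 weeks.
Z = (35 − 28) / 4.546 = 1.540
P(T ≤ 35) = Φ(1.540) ≈ 0.938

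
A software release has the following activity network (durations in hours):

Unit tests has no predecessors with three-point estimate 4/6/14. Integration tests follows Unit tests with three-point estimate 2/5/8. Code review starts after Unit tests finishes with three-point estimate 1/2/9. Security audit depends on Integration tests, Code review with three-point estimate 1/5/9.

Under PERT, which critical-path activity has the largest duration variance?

te_Unit tests = (4 + 4·6 + 14)/6 = 42/6 = 7; σ²_Unit tests = ((14−4)/6)² = 2.778
te_Integration tests = (2 + 4·5 + 8)/6 = 30/6 = 5; σ²_Integration tests = ((8−2)/6)² = 1.000
te_Code review = (1 + 4·2 + 9)/6 = 18/6 = 3; σ²_Code review = ((9−1)/6)² = 1.778
te_Security audit = (1 + 4·5 + 9)/6 = 30/6 = 5; σ²_Security audit = ((9−1)/6)² = 1.778

Forward pass:
ES_Unit tests = 0; EF_Unit tests = 7
ES_Integration tests = 7; EF_Integration tests = 7+5 = 12
ES_Code review = 7; EF_Code review = 7+3 = 10
ES_Security audit = max(EF_Integration tests=12, EF_Code review=10) = 12; EF_Security audit = 12+5 = 17
Expected project duration μ = 17 hours. Critical path: Unit tests → Integration tests → Security audit.

Variances on critical path: σ²_Unit tests=2.778, σ²_Integration tests=1.000, σ²_Security audit=1.778.
Largest is σ²_Unit tests = 2.778.

Unit tests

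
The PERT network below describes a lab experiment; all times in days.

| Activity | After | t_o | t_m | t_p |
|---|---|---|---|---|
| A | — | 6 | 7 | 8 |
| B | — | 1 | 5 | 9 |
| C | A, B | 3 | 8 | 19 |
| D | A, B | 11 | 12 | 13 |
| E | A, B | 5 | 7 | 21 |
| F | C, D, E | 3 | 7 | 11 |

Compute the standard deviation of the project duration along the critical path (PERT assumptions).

te_A = (6 + 4·7 + 8)/6 = 42/6 = 7; σ²_A = ((8−6)/6)² = 0.111
te_B = (1 + 4·5 + 9)/6 = 30/6 = 5; σ²_B = ((9−1)/6)² = 1.778
te_C = (3 + 4·8 + 19)/6 = 54/6 = 9; σ²_C = ((19−3)/6)² = 7.111
te_D = (11 + 4·12 + 13)/6 = 72/6 = 12; σ²_D = ((13−11)/6)² = 0.111
te_E = (5 + 4·7 + 21)/6 = 54/6 = 9; σ²_E = ((21−5)/6)² = 7.111
te_F = (3 + 4·7 + 11)/6 = 42/6 = 7; σ²_F = ((11−3)/6)² = 1.778

Forward pass:
ES_A = 0; EF_A = 7
ES_B = 0; EF_B = 5
ES_C = max(EF_A=7, EF_B=5) = 7; EF_C = 7+9 = 16
ES_D = max(EF_A=7, EF_B=5) = 7; EF_D = 7+12 = 19
ES_E = max(EF_A=7, EF_B=5) = 7; EF_E = 7+9 = 16
ES_F = max(EF_C=16, EF_D=19, EF_E=16) = 19; EF_F = 19+7 = 26
Expected project duration μ = 26 days. Critical path: A → D → F.

Variance along critical path = 0.111 + 0.111 + 1.778 = 2.000
σ = √2.000 = 1.414 days

1.41 days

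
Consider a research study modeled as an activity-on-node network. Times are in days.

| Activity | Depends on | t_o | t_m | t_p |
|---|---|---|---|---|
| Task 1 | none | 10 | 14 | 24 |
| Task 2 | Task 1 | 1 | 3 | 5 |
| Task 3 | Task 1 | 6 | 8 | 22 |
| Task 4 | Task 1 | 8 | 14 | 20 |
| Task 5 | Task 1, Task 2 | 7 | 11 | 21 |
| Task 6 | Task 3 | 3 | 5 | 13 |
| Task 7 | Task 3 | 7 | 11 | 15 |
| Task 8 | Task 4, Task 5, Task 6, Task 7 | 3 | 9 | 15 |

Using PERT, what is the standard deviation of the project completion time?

4.28 days

te_Task 1 = (10 + 4·14 + 24)/6 = 90/6 = 15; σ²_Task 1 = ((24−10)/6)² = 5.444
te_Task 2 = (1 + 4·3 + 5)/6 = 18/6 = 3; σ²_Task 2 = ((5−1)/6)² = 0.444
te_Task 3 = (6 + 4·8 + 22)/6 = 60/6 = 10; σ²_Task 3 = ((22−6)/6)² = 7.111
te_Task 4 = (8 + 4·14 + 20)/6 = 84/6 = 14; σ²_Task 4 = ((20−8)/6)² = 4.000
te_Task 5 = (7 + 4·11 + 21)/6 = 72/6 = 12; σ²_Task 5 = ((21−7)/6)² = 5.444
te_Task 6 = (3 + 4·5 + 13)/6 = 36/6 = 6; σ²_Task 6 = ((13−3)/6)² = 2.778
te_Task 7 = (7 + 4·11 + 15)/6 = 66/6 = 11; σ²_Task 7 = ((15−7)/6)² = 1.778
te_Task 8 = (3 + 4·9 + 15)/6 = 54/6 = 9; σ²_Task 8 = ((15−3)/6)² = 4.000

Forward pass:
ES_Task 1 = 0; EF_Task 1 = 15
ES_Task 2 = 15; EF_Task 2 = 15+3 = 18
ES_Task 3 = 15; EF_Task 3 = 15+10 = 25
ES_Task 4 = 15; EF_Task 4 = 15+14 = 29
ES_Task 5 = max(EF_Task 1=15, EF_Task 2=18) = 18; EF_Task 5 = 18+12 = 30
ES_Task 6 = 25; EF_Task 6 = 25+6 = 31
ES_Task 7 = 25; EF_Task 7 = 25+11 = 36
ES_Task 8 = max(EF_Task 4=29, EF_Task 5=30, EF_Task 6=31, EF_Task 7=36) = 36; EF_Task 8 = 36+9 = 45
Expected project duration μ = 45 days. Critical path: Task 1 → Task 3 → Task 7 → Task 8.

Variance along critical path = 5.444 + 7.111 + 1.778 + 4.000 = 18.333
σ = √18.333 = 4.282 days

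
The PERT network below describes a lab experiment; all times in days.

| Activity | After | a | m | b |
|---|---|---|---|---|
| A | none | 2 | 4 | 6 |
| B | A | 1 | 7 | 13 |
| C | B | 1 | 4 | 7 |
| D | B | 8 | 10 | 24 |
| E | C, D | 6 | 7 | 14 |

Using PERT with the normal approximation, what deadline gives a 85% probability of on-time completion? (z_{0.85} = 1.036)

te_A = (2 + 4·4 + 6)/6 = 24/6 = 4; σ²_A = ((6−2)/6)² = 0.444
te_B = (1 + 4·7 + 13)/6 = 42/6 = 7; σ²_B = ((13−1)/6)² = 4.000
te_C = (1 + 4·4 + 7)/6 = 24/6 = 4; σ²_C = ((7−1)/6)² = 1.000
te_D = (8 + 4·10 + 24)/6 = 72/6 = 12; σ²_D = ((24−8)/6)² = 7.111
te_E = (6 + 4·7 + 14)/6 = 48/6 = 8; σ²_E = ((14−6)/6)² = 1.778

Forward pass:
ES_A = 0; EF_A = 4
ES_B = 4; EF_B = 4+7 = 11
ES_C = 11; EF_C = 11+4 = 15
ES_D = 11; EF_D = 11+12 = 23
ES_E = max(EF_C=15, EF_D=23) = 23; EF_E = 23+8 = 31
Expected project duration μ = 31 days. Critical path: A → B → D → E.

Variance along critical path = 0.444 + 4.000 + 7.111 + 1.778 = 13.333; σ = 3.651 days.
D = μ + z·σ = 31 + 1.036·3.651 = 34.8 days

34.8 days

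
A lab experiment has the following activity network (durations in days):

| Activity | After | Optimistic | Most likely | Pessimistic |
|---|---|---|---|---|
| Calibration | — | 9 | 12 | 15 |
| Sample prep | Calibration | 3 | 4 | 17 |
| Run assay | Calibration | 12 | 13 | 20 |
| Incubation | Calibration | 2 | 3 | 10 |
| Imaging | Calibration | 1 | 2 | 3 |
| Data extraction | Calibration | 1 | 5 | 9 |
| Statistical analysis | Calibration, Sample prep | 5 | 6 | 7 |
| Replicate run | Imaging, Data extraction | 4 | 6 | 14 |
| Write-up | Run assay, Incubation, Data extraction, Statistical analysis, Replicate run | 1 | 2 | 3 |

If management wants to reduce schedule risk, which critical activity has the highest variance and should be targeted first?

Run assay

te_Calibration = (9 + 4·12 + 15)/6 = 72/6 = 12; σ²_Calibration = ((15−9)/6)² = 1.000
te_Sample prep = (3 + 4·4 + 17)/6 = 36/6 = 6; σ²_Sample prep = ((17−3)/6)² = 5.444
te_Run assay = (12 + 4·13 + 20)/6 = 84/6 = 14; σ²_Run assay = ((20−12)/6)² = 1.778
te_Incubation = (2 + 4·3 + 10)/6 = 24/6 = 4; σ²_Incubation = ((10−2)/6)² = 1.778
te_Imaging = (1 + 4·2 + 3)/6 = 12/6 = 2; σ²_Imaging = ((3−1)/6)² = 0.111
te_Data extraction = (1 + 4·5 + 9)/6 = 30/6 = 5; σ²_Data extraction = ((9−1)/6)² = 1.778
te_Statistical analysis = (5 + 4·6 + 7)/6 = 36/6 = 6; σ²_Statistical analysis = ((7−5)/6)² = 0.111
te_Replicate run = (4 + 4·6 + 14)/6 = 42/6 = 7; σ²_Replicate run = ((14−4)/6)² = 2.778
te_Write-up = (1 + 4·2 + 3)/6 = 12/6 = 2; σ²_Write-up = ((3−1)/6)² = 0.111

Forward pass:
ES_Calibration = 0; EF_Calibration = 12
ES_Sample prep = 12; EF_Sample prep = 12+6 = 18
ES_Run assay = 12; EF_Run assay = 12+14 = 26
ES_Incubation = 12; EF_Incubation = 12+4 = 16
ES_Imaging = 12; EF_Imaging = 12+2 = 14
ES_Data extraction = 12; EF_Data extraction = 12+5 = 17
ES_Statistical analysis = max(EF_Calibration=12, EF_Sample prep=18) = 18; EF_Statistical analysis = 18+6 = 24
ES_Replicate run = max(EF_Imaging=14, EF_Data extraction=17) = 17; EF_Replicate run = 17+7 = 24
ES_Write-up = max(EF_Run assay=26, EF_Incubation=16, EF_Data extraction=17, EF_Statistical analysis=24, EF_Replicate run=24) = 26; EF_Write-up = 26+2 = 28
Expected project duration μ = 28 days. Critical path: Calibration → Run assay → Write-up.

Variances on critical path: σ²_Calibration=1.000, σ²_Run assay=1.778, σ²_Write-up=0.111.
Largest is σ²_Run assay = 1.778.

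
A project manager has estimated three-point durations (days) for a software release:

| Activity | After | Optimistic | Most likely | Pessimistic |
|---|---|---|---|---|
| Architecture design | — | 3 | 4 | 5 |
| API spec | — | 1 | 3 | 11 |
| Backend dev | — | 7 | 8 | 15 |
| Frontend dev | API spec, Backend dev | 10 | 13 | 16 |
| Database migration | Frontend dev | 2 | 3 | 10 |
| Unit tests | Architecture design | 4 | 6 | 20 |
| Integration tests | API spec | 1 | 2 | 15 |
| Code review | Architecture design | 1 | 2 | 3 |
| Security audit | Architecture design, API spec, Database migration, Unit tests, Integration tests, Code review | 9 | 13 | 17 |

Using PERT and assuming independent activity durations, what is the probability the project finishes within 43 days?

te_Architecture design = (3 + 4·4 + 5)/6 = 24/6 = 4; σ²_Architecture design = ((5−3)/6)² = 0.111
te_API spec = (1 + 4·3 + 11)/6 = 24/6 = 4; σ²_API spec = ((11−1)/6)² = 2.778
te_Backend dev = (7 + 4·8 + 15)/6 = 54/6 = 9; σ²_Backend dev = ((15−7)/6)² = 1.778
te_Frontend dev = (10 + 4·13 + 16)/6 = 78/6 = 13; σ²_Frontend dev = ((16−10)/6)² = 1.000
te_Database migration = (2 + 4·3 + 10)/6 = 24/6 = 4; σ²_Database migration = ((10−2)/6)² = 1.778
te_Unit tests = (4 + 4·6 + 20)/6 = 48/6 = 8; σ²_Unit tests = ((20−4)/6)² = 7.111
te_Integration tests = (1 + 4·2 + 15)/6 = 24/6 = 4; σ²_Integration tests = ((15−1)/6)² = 5.444
te_Code review = (1 + 4·2 + 3)/6 = 12/6 = 2; σ²_Code review = ((3−1)/6)² = 0.111
te_Security audit = (9 + 4·13 + 17)/6 = 78/6 = 13; σ²_Security audit = ((17−9)/6)² = 1.778

Forward pass:
ES_Architecture design = 0; EF_Architecture design = 4
ES_API spec = 0; EF_API spec = 4
ES_Backend dev = 0; EF_Backend dev = 9
ES_Frontend dev = max(EF_API spec=4, EF_Backend dev=9) = 9; EF_Frontend dev = 9+13 = 22
ES_Database migration = 22; EF_Database migration = 22+4 = 26
ES_Unit tests = 4; EF_Unit tests = 4+8 = 12
ES_Integration tests = 4; EF_Integration tests = 4+4 = 8
ES_Code review = 4; EF_Code review = 4+2 = 6
ES_Security audit = max(EF_Architecture design=4, EF_API spec=4, EF_Database migration=26, EF_Unit tests=12, EF_Integration tests=8, EF_Code review=6) = 26; EF_Security audit = 26+13 = 39
Expected project duration μ = 39 days. Critical path: Backend dev → Frontend dev → Database migration → Security audit.

Variance along critical path = 1.778 + 1.000 + 1.778 + 1.778 = 6.333; σ = √6.333 = 2.517 days.
Z = (43 − 39) / 2.517 = 1.589
P(T ≤ 43) = Φ(1.589) ≈ 0.944

0.944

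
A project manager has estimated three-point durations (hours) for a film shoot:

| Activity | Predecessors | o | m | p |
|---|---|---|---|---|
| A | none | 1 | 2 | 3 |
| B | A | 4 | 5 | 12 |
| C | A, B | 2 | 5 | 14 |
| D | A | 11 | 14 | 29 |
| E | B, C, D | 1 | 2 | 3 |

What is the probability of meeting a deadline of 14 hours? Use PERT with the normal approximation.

0.024

te_A = (1 + 4·2 + 3)/6 = 12/6 = 2; σ²_A = ((3−1)/6)² = 0.111
te_B = (4 + 4·5 + 12)/6 = 36/6 = 6; σ²_B = ((12−4)/6)² = 1.778
te_C = (2 + 4·5 + 14)/6 = 36/6 = 6; σ²_C = ((14−2)/6)² = 4.000
te_D = (11 + 4·14 + 29)/6 = 96/6 = 16; σ²_D = ((29−11)/6)² = 9.000
te_E = (1 + 4·2 + 3)/6 = 12/6 = 2; σ²_E = ((3−1)/6)² = 0.111

Forward pass:
ES_A = 0; EF_A = 2
ES_B = 2; EF_B = 2+6 = 8
ES_C = max(EF_A=2, EF_B=8) = 8; EF_C = 8+6 = 14
ES_D = 2; EF_D = 2+16 = 18
ES_E = max(EF_B=8, EF_C=14, EF_D=18) = 18; EF_E = 18+2 = 20
Expected project duration μ = 20 hours. Critical path: A → D → E.

Variance along critical path = 0.111 + 9.000 + 0.111 = 9.222; σ = √9.222 = 3.037 hours.
Z = (14 − 20) / 3.037 = -1.976
P(T ≤ 14) = Φ(-1.976) ≈ 0.024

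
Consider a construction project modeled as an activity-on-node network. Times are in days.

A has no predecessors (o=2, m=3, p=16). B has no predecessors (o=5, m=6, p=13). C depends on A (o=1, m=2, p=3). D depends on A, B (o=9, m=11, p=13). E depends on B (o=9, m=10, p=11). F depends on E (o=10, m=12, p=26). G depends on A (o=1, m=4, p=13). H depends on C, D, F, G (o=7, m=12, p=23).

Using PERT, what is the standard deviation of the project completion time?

te_A = (2 + 4·3 + 16)/6 = 30/6 = 5; σ²_A = ((16−2)/6)² = 5.444
te_B = (5 + 4·6 + 13)/6 = 42/6 = 7; σ²_B = ((13−5)/6)² = 1.778
te_C = (1 + 4·2 + 3)/6 = 12/6 = 2; σ²_C = ((3−1)/6)² = 0.111
te_D = (9 + 4·11 + 13)/6 = 66/6 = 11; σ²_D = ((13−9)/6)² = 0.444
te_E = (9 + 4·10 + 11)/6 = 60/6 = 10; σ²_E = ((11−9)/6)² = 0.111
te_F = (10 + 4·12 + 26)/6 = 84/6 = 14; σ²_F = ((26−10)/6)² = 7.111
te_G = (1 + 4·4 + 13)/6 = 30/6 = 5; σ²_G = ((13−1)/6)² = 4.000
te_H = (7 + 4·12 + 23)/6 = 78/6 = 13; σ²_H = ((23−7)/6)² = 7.111

Forward pass:
ES_A = 0; EF_A = 5
ES_B = 0; EF_B = 7
ES_C = 5; EF_C = 5+2 = 7
ES_D = max(EF_A=5, EF_B=7) = 7; EF_D = 7+11 = 18
ES_E = 7; EF_E = 7+10 = 17
ES_F = 17; EF_F = 17+14 = 31
ES_G = 5; EF_G = 5+5 = 10
ES_H = max(EF_C=7, EF_D=18, EF_F=31, EF_G=10) = 31; EF_H = 31+13 = 44
Expected project duration μ = 44 days. Critical path: B → E → F → H.

Variance along critical path = 1.778 + 0.111 + 7.111 + 7.111 = 16.111
σ = √16.111 = 4.014 days

4.01 days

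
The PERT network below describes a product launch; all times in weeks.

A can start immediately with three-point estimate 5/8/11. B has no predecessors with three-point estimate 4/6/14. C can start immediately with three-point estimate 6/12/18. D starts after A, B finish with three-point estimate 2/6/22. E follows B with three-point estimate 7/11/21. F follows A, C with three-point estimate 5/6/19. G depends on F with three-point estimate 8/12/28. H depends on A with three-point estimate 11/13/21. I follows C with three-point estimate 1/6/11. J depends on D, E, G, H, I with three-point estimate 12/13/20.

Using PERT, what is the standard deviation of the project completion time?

4.73 weeks

te_A = (5 + 4·8 + 11)/6 = 48/6 = 8; σ²_A = ((11−5)/6)² = 1.000
te_B = (4 + 4·6 + 14)/6 = 42/6 = 7; σ²_B = ((14−4)/6)² = 2.778
te_C = (6 + 4·12 + 18)/6 = 72/6 = 12; σ²_C = ((18−6)/6)² = 4.000
te_D = (2 + 4·6 + 22)/6 = 48/6 = 8; σ²_D = ((22−2)/6)² = 11.111
te_E = (7 + 4·11 + 21)/6 = 72/6 = 12; σ²_E = ((21−7)/6)² = 5.444
te_F = (5 + 4·6 + 19)/6 = 48/6 = 8; σ²_F = ((19−5)/6)² = 5.444
te_G = (8 + 4·12 + 28)/6 = 84/6 = 14; σ²_G = ((28−8)/6)² = 11.111
te_H = (11 + 4·13 + 21)/6 = 84/6 = 14; σ²_H = ((21−11)/6)² = 2.778
te_I = (1 + 4·6 + 11)/6 = 36/6 = 6; σ²_I = ((11−1)/6)² = 2.778
te_J = (12 + 4·13 + 20)/6 = 84/6 = 14; σ²_J = ((20−12)/6)² = 1.778

Forward pass:
ES_A = 0; EF_A = 8
ES_B = 0; EF_B = 7
ES_C = 0; EF_C = 12
ES_D = max(EF_A=8, EF_B=7) = 8; EF_D = 8+8 = 16
ES_E = 7; EF_E = 7+12 = 19
ES_F = max(EF_A=8, EF_C=12) = 12; EF_F = 12+8 = 20
ES_G = 20; EF_G = 20+14 = 34
ES_H = 8; EF_H = 8+14 = 22
ES_I = 12; EF_I = 12+6 = 18
ES_J = max(EF_D=16, EF_E=19, EF_G=34, EF_H=22, EF_I=18) = 34; EF_J = 34+14 = 48
Expected project duration μ = 48 weeks. Critical path: C → F → G → J.

Variance along critical path = 4.000 + 5.444 + 11.111 + 1.778 = 22.333
σ = √22.333 = 4.726 weeks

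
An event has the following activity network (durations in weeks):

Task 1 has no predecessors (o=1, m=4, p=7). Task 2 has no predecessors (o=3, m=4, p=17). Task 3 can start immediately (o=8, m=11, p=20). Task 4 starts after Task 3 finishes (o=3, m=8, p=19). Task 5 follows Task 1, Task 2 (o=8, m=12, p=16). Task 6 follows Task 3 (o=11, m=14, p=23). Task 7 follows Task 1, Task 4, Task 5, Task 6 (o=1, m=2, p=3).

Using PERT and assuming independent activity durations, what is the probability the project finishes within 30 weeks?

0.637

te_Task 1 = (1 + 4·4 + 7)/6 = 24/6 = 4; σ²_Task 1 = ((7−1)/6)² = 1.000
te_Task 2 = (3 + 4·4 + 17)/6 = 36/6 = 6; σ²_Task 2 = ((17−3)/6)² = 5.444
te_Task 3 = (8 + 4·11 + 20)/6 = 72/6 = 12; σ²_Task 3 = ((20−8)/6)² = 4.000
te_Task 4 = (3 + 4·8 + 19)/6 = 54/6 = 9; σ²_Task 4 = ((19−3)/6)² = 7.111
te_Task 5 = (8 + 4·12 + 16)/6 = 72/6 = 12; σ²_Task 5 = ((16−8)/6)² = 1.778
te_Task 6 = (11 + 4·14 + 23)/6 = 90/6 = 15; σ²_Task 6 = ((23−11)/6)² = 4.000
te_Task 7 = (1 + 4·2 + 3)/6 = 12/6 = 2; σ²_Task 7 = ((3−1)/6)² = 0.111

Forward pass:
ES_Task 1 = 0; EF_Task 1 = 4
ES_Task 2 = 0; EF_Task 2 = 6
ES_Task 3 = 0; EF_Task 3 = 12
ES_Task 4 = 12; EF_Task 4 = 12+9 = 21
ES_Task 5 = max(EF_Task 1=4, EF_Task 2=6) = 6; EF_Task 5 = 6+12 = 18
ES_Task 6 = 12; EF_Task 6 = 12+15 = 27
ES_Task 7 = max(EF_Task 1=4, EF_Task 4=21, EF_Task 5=18, EF_Task 6=27) = 27; EF_Task 7 = 27+2 = 29
Expected project duration μ = 29 weeks. Critical path: Task 3 → Task 6 → Task 7.

Variance along critical path = 4.000 + 4.000 + 0.111 = 8.111; σ = √8.111 = 2.848 weeks.
Z = (30 − 29) / 2.848 = 0.351
P(T ≤ 30) = Φ(0.351) ≈ 0.637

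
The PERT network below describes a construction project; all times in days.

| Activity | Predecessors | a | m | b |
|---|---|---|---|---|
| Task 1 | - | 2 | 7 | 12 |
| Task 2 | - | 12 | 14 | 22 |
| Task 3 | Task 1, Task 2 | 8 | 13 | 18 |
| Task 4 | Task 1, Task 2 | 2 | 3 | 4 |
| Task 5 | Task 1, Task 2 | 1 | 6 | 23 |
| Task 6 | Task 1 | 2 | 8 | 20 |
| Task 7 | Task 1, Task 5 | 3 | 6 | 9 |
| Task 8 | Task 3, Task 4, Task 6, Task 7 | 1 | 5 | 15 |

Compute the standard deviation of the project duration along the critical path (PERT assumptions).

te_Task 1 = (2 + 4·7 + 12)/6 = 42/6 = 7; σ²_Task 1 = ((12−2)/6)² = 2.778
te_Task 2 = (12 + 4·14 + 22)/6 = 90/6 = 15; σ²_Task 2 = ((22−12)/6)² = 2.778
te_Task 3 = (8 + 4·13 + 18)/6 = 78/6 = 13; σ²_Task 3 = ((18−8)/6)² = 2.778
te_Task 4 = (2 + 4·3 + 4)/6 = 18/6 = 3; σ²_Task 4 = ((4−2)/6)² = 0.111
te_Task 5 = (1 + 4·6 + 23)/6 = 48/6 = 8; σ²_Task 5 = ((23−1)/6)² = 13.444
te_Task 6 = (2 + 4·8 + 20)/6 = 54/6 = 9; σ²_Task 6 = ((20−2)/6)² = 9.000
te_Task 7 = (3 + 4·6 + 9)/6 = 36/6 = 6; σ²_Task 7 = ((9−3)/6)² = 1.000
te_Task 8 = (1 + 4·5 + 15)/6 = 36/6 = 6; σ²_Task 8 = ((15−1)/6)² = 5.444

Forward pass:
ES_Task 1 = 0; EF_Task 1 = 7
ES_Task 2 = 0; EF_Task 2 = 15
ES_Task 3 = max(EF_Task 1=7, EF_Task 2=15) = 15; EF_Task 3 = 15+13 = 28
ES_Task 4 = max(EF_Task 1=7, EF_Task 2=15) = 15; EF_Task 4 = 15+3 = 18
ES_Task 5 = max(EF_Task 1=7, EF_Task 2=15) = 15; EF_Task 5 = 15+8 = 23
ES_Task 6 = 7; EF_Task 6 = 7+9 = 16
ES_Task 7 = max(EF_Task 1=7, EF_Task 5=23) = 23; EF_Task 7 = 23+6 = 29
ES_Task 8 = max(EF_Task 3=28, EF_Task 4=18, EF_Task 6=16, EF_Task 7=29) = 29; EF_Task 8 = 29+6 = 35
Expected project duration μ = 35 days. Critical path: Task 2 → Task 5 → Task 7 → Task 8.

Variance along critical path = 2.778 + 13.444 + 1.000 + 5.444 = 22.667
σ = √22.667 = 4.761 days

4.76 days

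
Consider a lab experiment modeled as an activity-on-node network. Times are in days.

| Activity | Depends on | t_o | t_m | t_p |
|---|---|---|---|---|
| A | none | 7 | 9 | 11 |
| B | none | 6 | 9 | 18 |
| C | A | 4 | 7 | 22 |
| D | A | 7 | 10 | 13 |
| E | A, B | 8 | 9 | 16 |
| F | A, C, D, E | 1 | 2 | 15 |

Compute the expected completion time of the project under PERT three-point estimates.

24 days

te_A = (7 + 4·9 + 11)/6 = 54/6 = 9
te_B = (6 + 4·9 + 18)/6 = 60/6 = 10
te_C = (4 + 4·7 + 22)/6 = 54/6 = 9
te_D = (7 + 4·10 + 13)/6 = 60/6 = 10
te_E = (8 + 4·9 + 16)/6 = 60/6 = 10
te_F = (1 + 4·2 + 15)/6 = 24/6 = 4

Forward pass:
ES_A = 0; EF_A = 9
ES_B = 0; EF_B = 10
ES_C = 9; EF_C = 9+9 = 18
ES_D = 9; EF_D = 9+10 = 19
ES_E = max(EF_A=9, EF_B=10) = 10; EF_E = 10+10 = 20
ES_F = max(EF_A=9, EF_C=18, EF_D=19, EF_E=20) = 20; EF_F = 20+4 = 24
Expected project duration μ = 24 days. Critical path: B → E → F.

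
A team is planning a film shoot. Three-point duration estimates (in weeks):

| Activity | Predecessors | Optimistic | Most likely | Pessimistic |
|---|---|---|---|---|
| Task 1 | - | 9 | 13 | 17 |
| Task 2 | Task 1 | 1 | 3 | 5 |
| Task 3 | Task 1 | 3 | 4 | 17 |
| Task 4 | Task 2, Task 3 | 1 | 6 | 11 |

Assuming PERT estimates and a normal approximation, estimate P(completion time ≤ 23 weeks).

0.264

te_Task 1 = (9 + 4·13 + 17)/6 = 78/6 = 13; σ²_Task 1 = ((17−9)/6)² = 1.778
te_Task 2 = (1 + 4·3 + 5)/6 = 18/6 = 3; σ²_Task 2 = ((5−1)/6)² = 0.444
te_Task 3 = (3 + 4·4 + 17)/6 = 36/6 = 6; σ²_Task 3 = ((17−3)/6)² = 5.444
te_Task 4 = (1 + 4·6 + 11)/6 = 36/6 = 6; σ²_Task 4 = ((11−1)/6)² = 2.778

Forward pass:
ES_Task 1 = 0; EF_Task 1 = 13
ES_Task 2 = 13; EF_Task 2 = 13+3 = 16
ES_Task 3 = 13; EF_Task 3 = 13+6 = 19
ES_Task 4 = max(EF_Task 2=16, EF_Task 3=19) = 19; EF_Task 4 = 19+6 = 25
Expected project duration μ = 25 weeks. Critical path: Task 1 → Task 3 → Task 4.

Variance along critical path = 1.778 + 5.444 + 2.778 = 10.000; σ = √10.000 = 3.162 weeks.
Z = (23 − 25) / 3.162 = -0.632
P(T ≤ 23) = Φ(-0.632) ≈ 0.264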